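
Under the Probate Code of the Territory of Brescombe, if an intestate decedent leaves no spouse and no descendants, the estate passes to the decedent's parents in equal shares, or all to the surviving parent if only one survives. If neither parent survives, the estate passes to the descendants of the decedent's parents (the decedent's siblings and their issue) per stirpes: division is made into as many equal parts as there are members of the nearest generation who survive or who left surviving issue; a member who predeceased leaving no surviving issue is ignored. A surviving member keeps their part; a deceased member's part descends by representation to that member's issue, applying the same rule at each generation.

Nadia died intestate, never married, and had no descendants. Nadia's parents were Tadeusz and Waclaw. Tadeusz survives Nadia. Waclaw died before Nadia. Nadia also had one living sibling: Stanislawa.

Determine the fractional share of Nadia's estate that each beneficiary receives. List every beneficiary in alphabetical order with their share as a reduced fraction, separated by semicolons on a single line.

Only one parent, Tadeusz, survives, so Tadeusz takes the entire estate. The siblings take nothing because a surviving parent has priority.

Tadeusz 1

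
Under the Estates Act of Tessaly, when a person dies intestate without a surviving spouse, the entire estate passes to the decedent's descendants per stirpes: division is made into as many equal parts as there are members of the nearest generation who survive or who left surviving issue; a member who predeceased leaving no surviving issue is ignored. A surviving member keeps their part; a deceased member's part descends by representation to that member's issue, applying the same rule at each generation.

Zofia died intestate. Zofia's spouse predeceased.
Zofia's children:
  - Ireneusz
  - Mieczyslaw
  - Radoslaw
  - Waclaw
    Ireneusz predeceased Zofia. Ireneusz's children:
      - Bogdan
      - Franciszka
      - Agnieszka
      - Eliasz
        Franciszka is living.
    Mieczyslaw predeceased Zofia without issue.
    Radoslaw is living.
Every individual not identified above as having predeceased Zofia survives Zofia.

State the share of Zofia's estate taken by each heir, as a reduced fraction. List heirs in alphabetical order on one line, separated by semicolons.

There is no surviving spouse, so the entire estate passes to Zofia's descendants per stirpes.
Mieczyslaw left no surviving issue, so that branch lapses and is disregarded.
The estate is divided into 3 equal shares of 1/3 among Ireneusz, Radoslaw, Waclaw.
Ireneusz predeceased; the 1/3 allotted to Ireneusz's branch passes to Ireneusz's issue by representation.
The 1/3 is divided into 4 equal shares of 1/12 among Bogdan, Franciszka, Agnieszka, Eliasz.
Bogdan is living and takes 1/12.
Franciszka is living and takes 1/12.
Agnieszka is living and takes 1/12.
Eliasz is living and takes 1/12.
Radoslaw is living and takes 1/3.
Waclaw is living and takes 1/3.

Agnieszka 1/12; Bogdan 1/12; Eliasz 1/12; Franciszka 1/12; Radoslaw 1/3; Waclaw 1/3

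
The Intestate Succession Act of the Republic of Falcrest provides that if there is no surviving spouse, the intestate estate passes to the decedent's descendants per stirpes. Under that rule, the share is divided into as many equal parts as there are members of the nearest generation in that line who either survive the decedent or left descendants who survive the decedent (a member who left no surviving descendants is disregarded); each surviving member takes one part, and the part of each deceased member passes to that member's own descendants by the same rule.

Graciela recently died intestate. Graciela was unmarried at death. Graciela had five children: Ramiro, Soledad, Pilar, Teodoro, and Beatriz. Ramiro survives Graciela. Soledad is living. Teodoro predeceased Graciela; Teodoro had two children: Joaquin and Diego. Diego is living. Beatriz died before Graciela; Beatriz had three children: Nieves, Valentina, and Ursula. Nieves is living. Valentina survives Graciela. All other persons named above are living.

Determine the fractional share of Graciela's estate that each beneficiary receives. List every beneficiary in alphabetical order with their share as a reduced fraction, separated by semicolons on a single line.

There is no surviving spouse, so the entire estate passes to Graciela's descendants per stirpes.
The estate is divided into 5 equal shares of 1/5 among Ramiro, Soledad, Pilar, Teodoro, Beatriz.
Ramiro is living and takes 1/5.
Soledad is living and takes 1/5.
Pilar is living and takes 1/5.
Teodoro predeceased; the 1/5 allotted to Teodoro's branch passes to Teodoro's issue by representation.
The 1/5 is divided into 2 equal shares of 1/10 among Joaquin, Diego.
Joaquin is living and takes 1/10.
Diego is living and takes 1/10.
Beatriz predeceased; the 1/5 allotted to Beatriz's branch passes to Beatriz's issue by representation.
The 1/5 is divided into 3 equal shares of 1/15 among Nieves, Valentina, Ursula.
Nieves is living and takes 1/15.
Valentina is living and takes 1/15.
Ursula is living and takes 1/15.

Diego 1/10; Joaquin 1/10; Nieves 1/15; Pilar 1/5; Ramiro 1/5; Soledad 1/5; Ursula 1/15; Valentina 1/15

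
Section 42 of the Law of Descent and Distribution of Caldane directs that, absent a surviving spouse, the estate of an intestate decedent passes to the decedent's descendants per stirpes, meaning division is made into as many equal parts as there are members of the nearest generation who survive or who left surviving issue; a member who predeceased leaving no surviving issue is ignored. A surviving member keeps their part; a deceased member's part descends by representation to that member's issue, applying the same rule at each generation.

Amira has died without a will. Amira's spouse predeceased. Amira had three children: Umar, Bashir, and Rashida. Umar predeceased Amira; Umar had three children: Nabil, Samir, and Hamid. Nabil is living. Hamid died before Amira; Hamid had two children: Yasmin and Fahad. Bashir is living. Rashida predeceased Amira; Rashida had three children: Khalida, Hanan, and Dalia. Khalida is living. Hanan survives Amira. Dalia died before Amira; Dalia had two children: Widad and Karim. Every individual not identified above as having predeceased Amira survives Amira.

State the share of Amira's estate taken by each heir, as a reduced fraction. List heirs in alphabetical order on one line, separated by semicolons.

Bashir 1/3; Fahad 1/18; Hanan 1/9; Karim 1/18; Khalida 1/9; Nabil 1/9; Samir 1/9; Widad 1/18; Yasmin 1/18

There is no surviving spouse, so the entire estate passes to Amira's descendants per stirpes.
The estate is divided into 3 equal shares of 1/3 among Umar, Bashir, Rashida.
Umar predeceased; the 1/3 allotted to Umar's branch passes to Umar's issue by representation.
The 1/3 is divided into 3 equal shares of 1/9 among Nabil, Samir, Hamid.
Nabil is living and takes 1/9.
Samir is living and takes 1/9.
Hamid predeceased; the 1/9 allotted to Hamid's branch passes to Hamid's issue by representation.
The 1/9 is divided into 2 equal shares of 1/18 among Yasmin, Fahad.
Yasmin is living and takes 1/18.
Fahad is living and takes 1/18.
Bashir is living and takes 1/3.
Rashida predeceased; the 1/3 allotted to Rashida's branch passes to Rashida's issue by representation.
The 1/3 is divided into 3 equal shares of 1/9 among Khalida, Hanan, Dalia.
Khalida is living and takes 1/9.
Hanan is living and takes 1/9.
Dalia predeceased; the 1/9 allotted to Dalia's branch passes to Dalia's issue by representation.
The 1/9 is divided into 2 equal shares of 1/18 among Widad, Karim.
Widad is living and takes 1/18.
Karim is living and takes 1/18.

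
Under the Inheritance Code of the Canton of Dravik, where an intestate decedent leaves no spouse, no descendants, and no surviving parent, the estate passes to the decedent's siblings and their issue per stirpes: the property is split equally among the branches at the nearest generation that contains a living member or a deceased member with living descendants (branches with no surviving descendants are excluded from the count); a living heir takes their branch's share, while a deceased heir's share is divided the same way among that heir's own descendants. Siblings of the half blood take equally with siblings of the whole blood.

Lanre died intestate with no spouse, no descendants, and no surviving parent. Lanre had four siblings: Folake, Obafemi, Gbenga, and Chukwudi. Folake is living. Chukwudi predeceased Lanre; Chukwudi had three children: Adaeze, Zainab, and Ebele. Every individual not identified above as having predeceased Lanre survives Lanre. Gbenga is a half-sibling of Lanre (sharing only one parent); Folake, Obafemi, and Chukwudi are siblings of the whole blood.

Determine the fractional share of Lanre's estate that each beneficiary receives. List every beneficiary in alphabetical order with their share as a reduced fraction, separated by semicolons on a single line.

No spouse, descendants, or parent survives, so the estate passes to Lanre's siblings per stirpes.
Half-blood and whole-blood siblings take equally under the stated rule.
The estate is divided into 4 equal shares of 1/4 among Folake, Obafemi, Gbenga, Chukwudi.
Folake is living and takes 1/4.
Obafemi is living and takes 1/4.
Gbenga is living and takes 1/4.
Chukwudi predeceased; the 1/4 allotted to Chukwudi's branch passes to Chukwudi's issue by representation.
The 1/4 is divided into 3 equal shares of 1/12 among Adaeze, Zainab, Ebele.
Adaeze is living and takes 1/12.
Zainab is living and takes 1/12.
Ebele is living and takes 1/12.

Adaeze 1/12; Ebele 1/12; Folake 1/4; Gbenga 1/4; Obafemi 1/4; Zainab 1/12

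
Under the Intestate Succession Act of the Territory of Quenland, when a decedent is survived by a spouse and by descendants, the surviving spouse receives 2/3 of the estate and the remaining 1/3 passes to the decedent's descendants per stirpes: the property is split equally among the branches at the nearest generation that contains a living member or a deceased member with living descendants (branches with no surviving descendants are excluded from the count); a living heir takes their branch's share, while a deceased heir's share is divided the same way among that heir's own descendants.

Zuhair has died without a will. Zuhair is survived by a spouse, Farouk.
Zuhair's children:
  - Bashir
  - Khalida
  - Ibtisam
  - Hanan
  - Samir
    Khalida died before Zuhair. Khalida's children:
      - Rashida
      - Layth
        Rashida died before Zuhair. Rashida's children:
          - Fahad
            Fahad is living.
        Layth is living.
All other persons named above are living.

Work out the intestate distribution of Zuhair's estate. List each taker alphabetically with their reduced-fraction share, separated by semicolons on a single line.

Bashir 1/15; Fahad 1/30; Farouk 2/3; Hanan 1/15; Ibtisam 1/15; Layth 1/30; Samir 1/15

Farouk, as surviving spouse, takes 2/3.
The remaining 1/3 passes to Zuhair's descendants per stirpes.
The 1/3 is divided into 5 equal shares of 1/15 among Bashir, Khalida, Ibtisam, Hanan, Samir.
Bashir is living and takes 1/15.
Khalida predeceased; the 1/15 allotted to Khalida's branch passes to Khalida's issue by representation.
The 1/15 is divided into 2 equal shares of 1/30 among Rashida, Layth.
Rashida predeceased; the 1/30 allotted to Rashida's branch passes to Rashida's issue by representation.
Fahad is the sole taker at this level and receives the full 1/30.
Layth is living and takes 1/30.
Ibtisam is living and takes 1/15.
Hanan is living and takes 1/15.
Samir is living and takes 1/15.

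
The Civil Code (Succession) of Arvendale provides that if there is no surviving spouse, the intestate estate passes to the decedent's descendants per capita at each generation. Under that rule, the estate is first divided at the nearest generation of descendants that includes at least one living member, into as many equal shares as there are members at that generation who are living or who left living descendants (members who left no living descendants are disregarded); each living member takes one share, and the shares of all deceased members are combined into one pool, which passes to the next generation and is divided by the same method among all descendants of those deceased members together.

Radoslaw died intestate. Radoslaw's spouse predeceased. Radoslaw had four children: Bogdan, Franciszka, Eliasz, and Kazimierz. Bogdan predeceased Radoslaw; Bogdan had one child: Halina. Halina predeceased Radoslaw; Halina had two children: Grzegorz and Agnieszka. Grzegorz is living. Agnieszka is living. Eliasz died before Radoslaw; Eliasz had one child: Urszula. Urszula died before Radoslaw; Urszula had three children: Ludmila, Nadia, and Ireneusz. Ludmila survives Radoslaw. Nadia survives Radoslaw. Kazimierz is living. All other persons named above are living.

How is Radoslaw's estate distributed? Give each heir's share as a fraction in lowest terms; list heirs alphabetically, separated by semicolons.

There is no surviving spouse, so the entire estate passes to Radoslaw's descendants per capita at each generation.
At generation 1 (Bogdan, Franciszka, Eliasz, Kazimierz) there are 4 shares of (1)/4 = 1/4 each.
Living: Franciszka and Kazimierz — each takes 1/4.
Deceased: Bogdan and Eliasz. Their combined 1/2 is pooled and carried to generation 2.
At generation 2 (Halina, Urszula) there are 2 shares of (1/2)/2 = 1/4 each.
Deceased: Halina and Urszula. Their combined 1/2 is pooled and carried to generation 3.
At generation 3 (Grzegorz, Agnieszka, Ludmila, Nadia, Ireneusz) there are 5 shares of (1/2)/5 = 1/10 each.
Living: Grzegorz, Agnieszka, Ludmila, Nadia, and Ireneusz — each takes 1/10.

Agnieszka 1/10; Franciszka 1/4; Grzegorz 1/10; Ireneusz 1/10; Kazimierz 1/4; Ludmila 1/10; Nadia 1/10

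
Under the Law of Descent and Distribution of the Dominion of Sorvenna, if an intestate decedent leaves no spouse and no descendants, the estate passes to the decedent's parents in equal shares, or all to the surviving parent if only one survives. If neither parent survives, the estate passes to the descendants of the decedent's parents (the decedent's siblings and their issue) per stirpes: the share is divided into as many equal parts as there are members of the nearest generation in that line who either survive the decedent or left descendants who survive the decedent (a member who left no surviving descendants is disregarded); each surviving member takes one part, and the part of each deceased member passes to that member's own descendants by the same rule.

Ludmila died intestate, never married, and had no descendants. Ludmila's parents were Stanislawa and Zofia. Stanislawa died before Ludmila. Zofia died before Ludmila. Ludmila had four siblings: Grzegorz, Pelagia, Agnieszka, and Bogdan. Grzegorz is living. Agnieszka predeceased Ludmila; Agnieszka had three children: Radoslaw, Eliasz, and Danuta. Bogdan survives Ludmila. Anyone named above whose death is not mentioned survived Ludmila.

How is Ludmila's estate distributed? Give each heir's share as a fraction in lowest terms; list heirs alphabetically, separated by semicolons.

Bogdan 1/4; Danuta 1/12; Eliasz 1/12; Grzegorz 1/4; Pelagia 1/4; Radoslaw 1/12

Neither parent survives and there are no descendants, so the estate passes to Ludmila's siblings and their issue per stirpes.
The estate is divided into 4 equal shares of 1/4 among Grzegorz, Pelagia, Agnieszka, Bogdan.
Grzegorz is living and takes 1/4.
Pelagia is living and takes 1/4.
Agnieszka predeceased; the 1/4 allotted to Agnieszka's branch passes to Agnieszka's issue by representation.
The 1/4 is divided into 3 equal shares of 1/12 among Radoslaw, Eliasz, Danuta.
Radoslaw is living and takes 1/12.
Eliasz is living and takes 1/12.
Danuta is living and takes 1/12.
Bogdan is living and takes 1/4.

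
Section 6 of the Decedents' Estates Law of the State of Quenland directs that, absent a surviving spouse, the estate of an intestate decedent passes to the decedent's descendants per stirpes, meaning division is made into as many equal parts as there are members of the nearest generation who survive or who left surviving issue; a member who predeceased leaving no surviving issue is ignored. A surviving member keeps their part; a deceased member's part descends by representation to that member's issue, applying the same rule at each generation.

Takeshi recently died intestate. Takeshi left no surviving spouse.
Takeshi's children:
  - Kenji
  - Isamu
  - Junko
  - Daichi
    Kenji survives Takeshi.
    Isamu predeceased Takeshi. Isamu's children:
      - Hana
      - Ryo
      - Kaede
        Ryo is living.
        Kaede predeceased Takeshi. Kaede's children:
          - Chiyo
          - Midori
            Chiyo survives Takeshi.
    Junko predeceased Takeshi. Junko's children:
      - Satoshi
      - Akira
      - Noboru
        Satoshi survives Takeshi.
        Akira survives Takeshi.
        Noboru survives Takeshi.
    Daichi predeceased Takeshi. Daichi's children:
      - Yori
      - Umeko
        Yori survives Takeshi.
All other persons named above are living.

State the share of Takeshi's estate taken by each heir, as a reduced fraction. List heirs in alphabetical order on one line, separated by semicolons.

There is no surviving spouse, so the entire estate passes to Takeshi's descendants per stirpes.
The estate is divided into 4 equal shares of 1/4 among Kenji, Isamu, Junko, Daichi.
Kenji is living and takes 1/4.
Isamu predeceased; the 1/4 allotted to Isamu's branch passes to Isamu's issue by representation.
The 1/4 is divided into 3 equal shares of 1/12 among Hana, Ryo, Kaede.
Hana is living and takes 1/12.
Ryo is living and takes 1/12.
Kaede predeceased; the 1/12 allotted to Kaede's branch passes to Kaede's issue by representation.
The 1/12 is divided into 2 equal shares of 1/24 among Chiyo, Midori.
Chiyo is living and takes 1/24.
Midori is living and takes 1/24.
Junko predeceased; the 1/4 allotted to Junko's branch passes to Junko's issue by representation.
The 1/4 is divided into 3 equal shares of 1/12 among Satoshi, Akira, Noboru.
Satoshi is living and takes 1/12.
Akira is living and takes 1/12.
Noboru is living and takes 1/12.
Daichi predeceased; the 1/4 allotted to Daichi's branch passes to Daichi's issue by representation.
The 1/4 is divided into 2 equal shares of 1/8 among Yori, Umeko.
Yori is living and takes 1/8.
Umeko is living and takes 1/8.

Akira 1/12; Chiyo 1/24; Hana 1/12; Kenji 1/4; Midori 1/24; Noboru 1/12; Ryo 1/12; Satoshi 1/12; Umeko 1/8; Yori 1/8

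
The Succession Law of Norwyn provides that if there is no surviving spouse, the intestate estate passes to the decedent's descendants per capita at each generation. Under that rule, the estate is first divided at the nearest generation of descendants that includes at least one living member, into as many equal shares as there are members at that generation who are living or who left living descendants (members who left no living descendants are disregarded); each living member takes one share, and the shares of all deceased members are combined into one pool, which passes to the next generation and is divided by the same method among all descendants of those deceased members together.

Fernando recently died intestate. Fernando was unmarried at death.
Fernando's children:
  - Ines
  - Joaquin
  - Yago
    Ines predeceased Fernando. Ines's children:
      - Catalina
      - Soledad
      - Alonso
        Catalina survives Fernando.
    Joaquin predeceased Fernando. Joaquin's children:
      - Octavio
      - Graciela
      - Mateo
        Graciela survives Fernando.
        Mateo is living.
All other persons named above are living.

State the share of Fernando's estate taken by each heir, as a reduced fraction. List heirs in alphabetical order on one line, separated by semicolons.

Alonso 1/9; Catalina 1/9; Graciela 1/9; Mateo 1/9; Octavio 1/9; Soledad 1/9; Yago 1/3

There is no surviving spouse, so the entire estate passes to Fernando's descendants per capita at each generation.
At generation 1 (Ines, Joaquin, Yago) there are 3 shares of (1)/3 = 1/3 each.
Living: Yago — each takes 1/3.
Deceased: Ines and Joaquin. Their combined 2/3 is pooled and carried to generation 2.
At generation 2 (Catalina, Soledad, Alonso, Octavio, Graciela, Mateo) there are 6 shares of (2/3)/6 = 1/9 each.
Living: Catalina, Soledad, Alonso, Octavio, Graciela, and Mateo — each takes 1/9.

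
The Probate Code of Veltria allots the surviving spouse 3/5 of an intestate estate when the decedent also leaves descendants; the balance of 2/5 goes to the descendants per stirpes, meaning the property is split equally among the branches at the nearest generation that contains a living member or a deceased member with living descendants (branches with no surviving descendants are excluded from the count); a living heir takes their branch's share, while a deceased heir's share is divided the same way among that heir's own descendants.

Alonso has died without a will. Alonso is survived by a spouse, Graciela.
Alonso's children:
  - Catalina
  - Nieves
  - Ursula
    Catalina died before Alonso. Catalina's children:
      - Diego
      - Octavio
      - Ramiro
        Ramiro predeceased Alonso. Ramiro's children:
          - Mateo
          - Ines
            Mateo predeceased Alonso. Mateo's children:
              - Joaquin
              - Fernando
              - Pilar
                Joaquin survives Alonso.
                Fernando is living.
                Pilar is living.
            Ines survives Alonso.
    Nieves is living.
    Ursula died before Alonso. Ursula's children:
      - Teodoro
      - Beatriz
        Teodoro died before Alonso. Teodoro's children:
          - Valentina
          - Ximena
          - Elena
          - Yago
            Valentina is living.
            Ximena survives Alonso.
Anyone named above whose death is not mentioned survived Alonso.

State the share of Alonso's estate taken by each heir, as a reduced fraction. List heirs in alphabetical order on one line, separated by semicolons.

Graciela, as surviving spouse, takes 3/5.
The remaining 2/5 passes to Alonso's descendants per stirpes.
The 2/5 is divided into 3 equal shares of 2/15 among Catalina, Nieves, Ursula.
Catalina predeceased; the 2/15 allotted to Catalina's branch passes to Catalina's issue by representation.
The 2/15 is divided into 3 equal shares of 2/45 among Diego, Octavio, Ramiro.
Diego is living and takes 2/45.
Octavio is living and takes 2/45.
Ramiro predeceased; the 2/45 allotted to Ramiro's branch passes to Ramiro's issue by representation.
The 2/45 is divided into 2 equal shares of 1/45 among Mateo, Ines.
Mateo predeceased; the 1/45 allotted to Mateo's branch passes to Mateo's issue by representation.
The 1/45 is divided into 3 equal shares of 1/135 among Joaquin, Fernando, Pilar.
Joaquin is living and takes 1/135.
Fernando is living and takes 1/135.
Pilar is living and takes 1/135.
Ines is living and takes 1/45.
Nieves is living and takes 2/15.
Ursula predeceased; the 2/15 allotted to Ursula's branch passes to Ursula's issue by representation.
The 2/15 is divided into 2 equal shares of 1/15 among Teodoro, Beatriz.
Teodoro predeceased; the 1/15 allotted to Teodoro's branch passes to Teodoro's issue by representation.
The 1/15 is divided into 4 equal shares of 1/60 among Valentina, Ximena, Elena, Yago.
Valentina is living and takes 1/60.
Ximena is living and takes 1/60.
Elena is living and takes 1/60.
Yago is living and takes 1/60.
Beatriz is living and takes 1/15.

Beatriz 1/15; Diego 2/45; Elena 1/60; Fernando 1/135; Graciela 3/5; Ines 1/45; Joaquin 1/135; Nieves 2/15; Octavio 2/45; Pilar 1/135; Valentina 1/60; Ximena 1/60; Yago 1/60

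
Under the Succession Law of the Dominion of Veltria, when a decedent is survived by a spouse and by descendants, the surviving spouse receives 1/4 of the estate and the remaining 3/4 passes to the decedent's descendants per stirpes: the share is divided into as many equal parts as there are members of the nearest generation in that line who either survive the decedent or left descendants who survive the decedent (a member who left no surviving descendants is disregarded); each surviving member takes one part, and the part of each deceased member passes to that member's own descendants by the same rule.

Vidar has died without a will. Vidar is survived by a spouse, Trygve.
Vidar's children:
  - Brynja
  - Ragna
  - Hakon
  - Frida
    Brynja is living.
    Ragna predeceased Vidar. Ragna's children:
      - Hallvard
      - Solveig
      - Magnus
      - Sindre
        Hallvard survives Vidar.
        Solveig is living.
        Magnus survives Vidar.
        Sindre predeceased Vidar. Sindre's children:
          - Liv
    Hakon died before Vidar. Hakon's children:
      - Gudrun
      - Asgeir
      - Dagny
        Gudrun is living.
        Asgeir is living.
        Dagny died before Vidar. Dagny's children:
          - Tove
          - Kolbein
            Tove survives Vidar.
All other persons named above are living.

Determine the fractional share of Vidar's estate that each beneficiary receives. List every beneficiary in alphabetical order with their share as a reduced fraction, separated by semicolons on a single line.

Trygve, as surviving spouse, takes 1/4.
The remaining 3/4 passes to Vidar's descendants per stirpes.
The 3/4 is divided into 4 equal shares of 3/16 among Brynja, Ragna, Hakon, Frida.
Brynja is living and takes 3/16.
Ragna predeceased; the 3/16 allotted to Ragna's branch passes to Ragna's issue by representation.
The 3/16 is divided into 4 equal shares of 3/64 among Hallvard, Solveig, Magnus, Sindre.
Hallvard is living and takes 3/64.
Solveig is living and takes 3/64.
Magnus is living and takes 3/64.
Sindre predeceased; the 3/64 allotted to Sindre's branch passes to Sindre's issue by representation.
Liv is the sole taker at this level and receives the full 3/64.
Hakon predeceased; the 3/16 allotted to Hakon's branch passes to Hakon's issue by representation.
The 3/16 is divided into 3 equal shares of 1/16 among Gudrun, Asgeir, Dagny.
Gudrun is living and takes 1/16.
Asgeir is living and takes 1/16.
Dagny predeceased; the 1/16 allotted to Dagny's branch passes to Dagny's issue by representation.
The 1/16 is divided into 2 equal shares of 1/32 among Tove, Kolbein.
Tove is living and takes 1/32.
Kolbein is living and takes 1/32.
Frida is living and takes 3/16.

Asgeir 1/16; Brynja 3/16; Frida 3/16; Gudrun 1/16; Hallvard 3/64; Kolbein 1/32; Liv 3/64; Magnus 3/64; Solveig 3/64; Tove 1/32; Trygve 1/4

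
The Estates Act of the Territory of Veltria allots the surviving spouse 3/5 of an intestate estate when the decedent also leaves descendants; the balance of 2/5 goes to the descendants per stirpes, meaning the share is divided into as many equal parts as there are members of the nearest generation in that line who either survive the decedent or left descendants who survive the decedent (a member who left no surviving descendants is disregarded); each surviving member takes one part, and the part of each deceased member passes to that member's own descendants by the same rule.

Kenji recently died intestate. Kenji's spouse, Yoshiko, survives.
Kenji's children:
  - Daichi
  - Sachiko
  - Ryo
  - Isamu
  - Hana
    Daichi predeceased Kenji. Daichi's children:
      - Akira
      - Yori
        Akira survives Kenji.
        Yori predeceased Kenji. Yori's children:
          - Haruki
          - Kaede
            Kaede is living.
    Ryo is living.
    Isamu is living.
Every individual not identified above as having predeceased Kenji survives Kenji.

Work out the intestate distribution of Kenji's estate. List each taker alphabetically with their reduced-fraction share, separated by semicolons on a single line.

Akira 1/25; Hana 2/25; Haruki 1/50; Isamu 2/25; Kaede 1/50; Ryo 2/25; Sachiko 2/25; Yoshiko 3/5

Yoshiko, as surviving spouse, takes 3/5.
The remaining 2/5 passes to Kenji's descendants per stirpes.
The 2/5 is divided into 5 equal shares of 2/25 among Daichi, Sachiko, Ryo, Isamu, Hana.
Daichi predeceased; the 2/25 allotted to Daichi's branch passes to Daichi's issue by representation.
The 2/25 is divided into 2 equal shares of 1/25 among Akira, Yori.
Akira is living and takes 1/25.
Yori predeceased; the 1/25 allotted to Yori's branch passes to Yori's issue by representation.
The 1/25 is divided into 2 equal shares of 1/50 among Haruki, Kaede.
Haruki is living and takes 1/50.
Kaede is living and takes 1/50.
Sachiko is living and takes 2/25.
Ryo is living and takes 2/25.
Isamu is living and takes 2/25.
Hana is living and takes 2/25.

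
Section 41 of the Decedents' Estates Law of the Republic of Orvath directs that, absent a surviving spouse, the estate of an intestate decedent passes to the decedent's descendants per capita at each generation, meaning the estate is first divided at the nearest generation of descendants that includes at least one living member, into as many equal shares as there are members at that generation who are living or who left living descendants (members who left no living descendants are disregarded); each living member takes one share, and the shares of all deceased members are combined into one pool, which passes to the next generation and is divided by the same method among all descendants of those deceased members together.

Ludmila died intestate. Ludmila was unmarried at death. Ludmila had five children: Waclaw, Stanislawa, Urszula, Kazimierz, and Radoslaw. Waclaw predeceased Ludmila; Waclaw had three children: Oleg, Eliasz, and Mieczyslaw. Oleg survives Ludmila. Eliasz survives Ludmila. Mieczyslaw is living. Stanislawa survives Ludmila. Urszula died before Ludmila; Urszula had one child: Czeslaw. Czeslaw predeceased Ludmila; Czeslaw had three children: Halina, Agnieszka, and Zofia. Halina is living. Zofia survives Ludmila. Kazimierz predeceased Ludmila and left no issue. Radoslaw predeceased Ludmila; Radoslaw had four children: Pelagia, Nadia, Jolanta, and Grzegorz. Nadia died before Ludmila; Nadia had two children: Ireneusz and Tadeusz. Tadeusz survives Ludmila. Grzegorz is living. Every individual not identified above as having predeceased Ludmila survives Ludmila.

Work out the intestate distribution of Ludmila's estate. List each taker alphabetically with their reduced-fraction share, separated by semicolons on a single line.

Agnieszka 3/80; Eliasz 3/32; Grzegorz 3/32; Halina 3/80; Ireneusz 3/80; Jolanta 3/32; Mieczyslaw 3/32; Oleg 3/32; Pelagia 3/32; Stanislawa 1/4; Tadeusz 3/80; Zofia 3/80

There is no surviving spouse, so the entire estate passes to Ludmila's descendants per capita at each generation.
At generation 1 (Waclaw, Stanislawa, Urszula, Radoslaw) there are 4 shares of (1)/4 = 1/4 each.
Living: Stanislawa — each takes 1/4.
Deceased: Waclaw, Urszula, and Radoslaw. Their combined 3/4 is pooled and carried to generation 2.
At generation 2 (Oleg, Eliasz, Mieczyslaw, Czeslaw, Pelagia, Nadia, Jolanta, Grzegorz) there are 8 shares of (3/4)/8 = 3/32 each.
Living: Oleg, Eliasz, Mieczyslaw, Pelagia, Jolanta, and Grzegorz — each takes 3/32.
Deceased: Czeslaw and Nadia. Their combined 3/16 is pooled and carried to generation 3.
At generation 3 (Halina, Agnieszka, Zofia, Ireneusz, Tadeusz) there are 5 shares of (3/16)/5 = 3/80 each.
Living: Halina, Agnieszka, Zofia, Ireneusz, and Tadeusz — each takes 3/80.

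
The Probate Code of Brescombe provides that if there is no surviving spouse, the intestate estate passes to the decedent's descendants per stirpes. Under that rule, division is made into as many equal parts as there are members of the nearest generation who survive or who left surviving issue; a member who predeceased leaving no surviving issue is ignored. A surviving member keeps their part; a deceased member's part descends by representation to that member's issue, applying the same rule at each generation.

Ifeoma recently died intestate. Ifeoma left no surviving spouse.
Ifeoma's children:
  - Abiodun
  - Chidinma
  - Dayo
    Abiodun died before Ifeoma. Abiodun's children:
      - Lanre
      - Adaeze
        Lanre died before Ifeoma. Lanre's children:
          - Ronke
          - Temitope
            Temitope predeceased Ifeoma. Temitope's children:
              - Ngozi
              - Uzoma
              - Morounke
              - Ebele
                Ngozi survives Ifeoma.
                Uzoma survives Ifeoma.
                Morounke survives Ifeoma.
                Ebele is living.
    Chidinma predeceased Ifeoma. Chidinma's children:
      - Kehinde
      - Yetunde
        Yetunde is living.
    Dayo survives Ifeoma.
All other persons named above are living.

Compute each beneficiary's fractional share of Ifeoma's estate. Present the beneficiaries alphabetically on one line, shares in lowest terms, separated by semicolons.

Adaeze 1/6; Dayo 1/3; Ebele 1/48; Kehinde 1/6; Morounke 1/48; Ngozi 1/48; Ronke 1/12; Uzoma 1/48; Yetunde 1/6

There is no surviving spouse, so the entire estate passes to Ifeoma's descendants per stirpes.
The estate is divided into 3 equal shares of 1/3 among Abiodun, Chidinma, Dayo.
Abiodun predeceased; the 1/3 allotted to Abiodun's branch passes to Abiodun's issue by representation.
The 1/3 is divided into 2 equal shares of 1/6 among Lanre, Adaeze.
Lanre predeceased; the 1/6 allotted to Lanre's branch passes to Lanre's issue by representation.
The 1/6 is divided into 2 equal shares of 1/12 among Ronke, Temitope.
Ronke is living and takes 1/12.
Temitope predeceased; the 1/12 allotted to Temitope's branch passes to Temitope's issue by representation.
The 1/12 is divided into 4 equal shares of 1/48 among Ngozi, Uzoma, Morounke, Ebele.
Ngozi is living and takes 1/48.
Uzoma is living and takes 1/48.
Morounke is living and takes 1/48.
Ebele is living and takes 1/48.
Adaeze is living and takes 1/6.
Chidinma predeceased; the 1/3 allotted to Chidinma's branch passes to Chidinma's issue by representation.
The 1/3 is divided into 2 equal shares of 1/6 among Kehinde, Yetunde.
Kehinde is living and takes 1/6.
Yetunde is living and takes 1/6.
Dayo is living and takes 1/3.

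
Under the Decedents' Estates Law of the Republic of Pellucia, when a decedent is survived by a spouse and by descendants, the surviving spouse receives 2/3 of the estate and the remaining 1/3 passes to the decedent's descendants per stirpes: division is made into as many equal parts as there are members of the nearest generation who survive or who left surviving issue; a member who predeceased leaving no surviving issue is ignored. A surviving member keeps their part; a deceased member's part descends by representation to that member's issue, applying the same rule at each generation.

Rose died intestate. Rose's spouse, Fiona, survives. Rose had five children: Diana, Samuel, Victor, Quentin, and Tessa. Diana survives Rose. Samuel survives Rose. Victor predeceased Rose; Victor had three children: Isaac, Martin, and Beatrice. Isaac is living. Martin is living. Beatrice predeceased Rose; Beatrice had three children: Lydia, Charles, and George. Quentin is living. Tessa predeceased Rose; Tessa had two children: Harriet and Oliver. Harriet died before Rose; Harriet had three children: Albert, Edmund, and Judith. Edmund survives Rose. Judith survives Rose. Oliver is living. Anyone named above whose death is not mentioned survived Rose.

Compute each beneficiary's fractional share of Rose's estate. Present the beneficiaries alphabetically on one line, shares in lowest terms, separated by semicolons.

Fiona, as surviving spouse, takes 2/3.
The remaining 1/3 passes to Rose's descendants per stirpes.
The 1/3 is divided into 5 equal shares of 1/15 among Diana, Samuel, Victor, Quentin, Tessa.
Diana is living and takes 1/15.
Samuel is living and takes 1/15.
Victor predeceased; the 1/15 allotted to Victor's branch passes to Victor's issue by representation.
The 1/15 is divided into 3 equal shares of 1/45 among Isaac, Martin, Beatrice.
Isaac is living and takes 1/45.
Martin is living and takes 1/45.
Beatrice predeceased; the 1/45 allotted to Beatrice's branch passes to Beatrice's issue by representation.
The 1/45 is divided into 3 equal shares of 1/135 among Lydia, Charles, George.
Lydia is living and takes 1/135.
Charles is living and takes 1/135.
George is living and takes 1/135.
Quentin is living and takes 1/15.
Tessa predeceased; the 1/15 allotted to Tessa's branch passes to Tessa's issue by representation.
The 1/15 is divided into 2 equal shares of 1/30 among Harriet, Oliver.
Harriet predeceased; the 1/30 allotted to Harriet's branch passes to Harriet's issue by representation.
The 1/30 is divided into 3 equal shares of 1/90 among Albert, Edmund, Judith.
Albert is living and takes 1/90.
Edmund is living and takes 1/90.
Judith is living and takes 1/90.
Oliver is living and takes 1/30.

Albert 1/90; Charles 1/135; Diana 1/15; Edmund 1/90; Fiona 2/3; George 1/135; Isaac 1/45; Judith 1/90; Lydia 1/135; Martin 1/45; Oliver 1/30; Quentin 1/15; Samuel 1/15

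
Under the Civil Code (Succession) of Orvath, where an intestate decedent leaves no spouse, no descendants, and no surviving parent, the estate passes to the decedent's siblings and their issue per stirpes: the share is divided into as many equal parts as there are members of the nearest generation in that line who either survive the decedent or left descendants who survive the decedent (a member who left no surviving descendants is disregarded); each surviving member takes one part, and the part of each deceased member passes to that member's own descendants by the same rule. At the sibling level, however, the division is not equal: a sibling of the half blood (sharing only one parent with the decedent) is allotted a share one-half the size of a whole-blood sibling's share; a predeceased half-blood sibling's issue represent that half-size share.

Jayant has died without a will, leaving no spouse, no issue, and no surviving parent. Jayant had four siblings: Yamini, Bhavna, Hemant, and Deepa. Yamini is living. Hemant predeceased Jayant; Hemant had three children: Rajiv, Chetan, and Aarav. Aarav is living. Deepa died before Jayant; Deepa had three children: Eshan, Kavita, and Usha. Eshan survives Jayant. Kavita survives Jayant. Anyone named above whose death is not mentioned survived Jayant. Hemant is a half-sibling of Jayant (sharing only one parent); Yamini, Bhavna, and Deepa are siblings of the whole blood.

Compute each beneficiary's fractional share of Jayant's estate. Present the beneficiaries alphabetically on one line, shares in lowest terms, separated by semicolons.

No spouse, descendants, or parent survives, so the estate passes to Jayant's siblings per stirpes.
Half-blood siblings count for one-half the weight of whole-blood siblings at the initial division.
Dividing 1 in proportion to weights (total weight 7/2): Yamini (weight 1) → 2/7; Bhavna (weight 1) → 2/7; Hemant (weight 1/2) → 1/7; Deepa (weight 1) → 2/7.
Yamini is living and takes 2/7.
Bhavna is living and takes 2/7.
Hemant predeceased; the 1/7 allotted to Hemant's branch passes to Hemant's issue by representation.
The 1/7 is divided into 3 equal shares of 1/21 among Rajiv, Chetan, Aarav.
Rajiv is living and takes 1/21.
Chetan is living and takes 1/21.
Aarav is living and takes 1/21.
Deepa predeceased; the 2/7 allotted to Deepa's branch passes to Deepa's issue by representation.
The 2/7 is divided into 3 equal shares of 2/21 among Eshan, Kavita, Usha.
Eshan is living and takes 2/21.
Kavita is living and takes 2/21.
Usha is living and takes 2/21.

Aarav 1/21; Bhavna 2/7; Chetan 1/21; Eshan 2/21; Kavita 2/21; Rajiv 1/21; Usha 2/21; Yamini 2/7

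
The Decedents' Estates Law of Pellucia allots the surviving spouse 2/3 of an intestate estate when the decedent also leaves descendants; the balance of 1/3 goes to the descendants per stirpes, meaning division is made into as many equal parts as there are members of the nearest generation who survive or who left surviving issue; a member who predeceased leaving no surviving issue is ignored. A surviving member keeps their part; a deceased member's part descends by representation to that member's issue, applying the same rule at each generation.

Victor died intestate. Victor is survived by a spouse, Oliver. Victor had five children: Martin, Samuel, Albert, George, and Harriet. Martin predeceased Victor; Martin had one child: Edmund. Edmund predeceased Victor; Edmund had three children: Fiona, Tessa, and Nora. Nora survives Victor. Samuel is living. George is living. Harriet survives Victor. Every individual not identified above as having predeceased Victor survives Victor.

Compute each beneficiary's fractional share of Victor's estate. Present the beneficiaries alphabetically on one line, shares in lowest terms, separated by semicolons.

Albert 1/15; Fiona 1/45; George 1/15; Harriet 1/15; Nora 1/45; Oliver 2/3; Samuel 1/15; Tessa 1/45

Oliver, as surviving spouse, takes 2/3.
The remaining 1/3 passes to Victor's descendants per stirpes.
The 1/3 is divided into 5 equal shares of 1/15 among Martin, Samuel, Albert, George, Harriet.
Martin predeceased; the 1/15 allotted to Martin's branch passes to Martin's issue by representation.
Edmund's line is the sole branch at this level, so the full 1/15 passes to Edmund's issue by representation.
The 1/15 is divided into 3 equal shares of 1/45 among Fiona, Tessa, Nora.
Fiona is living and takes 1/45.
Tessa is living and takes 1/45.
Nora is living and takes 1/45.
Samuel is living and takes 1/15.
Albert is living and takes 1/15.
George is living and takes 1/15.
Harriet is living and takes 1/15.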